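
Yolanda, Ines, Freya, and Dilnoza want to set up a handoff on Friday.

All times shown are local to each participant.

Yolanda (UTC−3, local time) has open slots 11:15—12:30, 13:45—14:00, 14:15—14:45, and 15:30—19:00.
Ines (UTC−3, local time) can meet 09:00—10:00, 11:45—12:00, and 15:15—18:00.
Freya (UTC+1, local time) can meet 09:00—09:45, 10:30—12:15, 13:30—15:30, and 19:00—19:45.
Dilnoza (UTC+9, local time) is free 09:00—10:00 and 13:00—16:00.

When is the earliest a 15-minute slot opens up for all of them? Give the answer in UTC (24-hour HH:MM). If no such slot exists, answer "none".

none

Yolanda → UTC: 14:15–15:30, 16:45–17:00, 17:15–17:45, 18:30–22:00.
Ines → UTC: 12:00–13:00, 14:45–15:00, 18:15–21:00.
Freya → UTC: 08:00–08:45, 09:30–11:15, 12:30–14:30, 18:00–18:45.
Dilnoza → UTC: 00:00–01:00, 04:00–07:00.
Yolanda ∩ Ines: 14:45–15:00, 18:30–21:00.
Yolanda ∩ Ines ∩ Freya: 18:30–18:45.
Yolanda ∩ Ines ∩ Freya ∩ Dilnoza: (none).
Windows ≥ 15 min: (none).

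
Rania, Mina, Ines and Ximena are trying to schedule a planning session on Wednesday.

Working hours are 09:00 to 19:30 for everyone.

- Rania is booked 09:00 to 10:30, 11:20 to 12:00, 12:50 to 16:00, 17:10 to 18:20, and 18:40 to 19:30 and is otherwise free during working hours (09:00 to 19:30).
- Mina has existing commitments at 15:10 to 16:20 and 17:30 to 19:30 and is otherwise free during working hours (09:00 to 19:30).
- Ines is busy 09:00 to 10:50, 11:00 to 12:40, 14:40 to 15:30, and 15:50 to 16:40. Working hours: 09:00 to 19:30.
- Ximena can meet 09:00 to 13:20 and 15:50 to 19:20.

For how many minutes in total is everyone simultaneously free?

50 minutes

Rania free within 09:00–19:30: 10:30–11:20, 12:00–12:50, 16:00–17:10, 18:20–18:40.
Mina free within 09:00–19:30: 09:00–15:10, 16:20–17:30.
Ines free within 09:00–19:30: 10:50–11:00, 12:40–14:40, 15:30–15:50, 16:40–19:30.
Rania ∩ Mina: 10:30–11:20, 12:00–12:50, 16:20–17:10.
Rania ∩ Mina ∩ Ines: 10:50–11:00, 12:40–12:50, 16:40–17:10.
Rania ∩ Mina ∩ Ines ∩ Ximena: 10:50–11:00, 12:40–12:50, 16:40–17:10.
Total common minutes: 10 + 10 + 30 = 50.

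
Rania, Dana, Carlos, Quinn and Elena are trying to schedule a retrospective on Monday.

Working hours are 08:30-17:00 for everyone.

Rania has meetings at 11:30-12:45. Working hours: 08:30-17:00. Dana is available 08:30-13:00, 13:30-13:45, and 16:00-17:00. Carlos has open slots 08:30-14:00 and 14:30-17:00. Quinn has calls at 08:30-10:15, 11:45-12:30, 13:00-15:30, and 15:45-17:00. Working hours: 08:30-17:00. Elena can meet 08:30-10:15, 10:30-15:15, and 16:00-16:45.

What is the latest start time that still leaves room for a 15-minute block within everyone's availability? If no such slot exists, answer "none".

12:45

Rania free within 08:30–17:00: 08:30–11:30, 12:45–17:00.
Quinn free within 08:30–17:00: 10:15–11:45, 12:30–13:00, 15:30–15:45.
Rania ∩ Dana: 08:30–11:30, 12:45–13:00, 13:30–13:45, 16:00–17:00.
Rania ∩ Dana ∩ Carlos: 08:30–11:30, 12:45–13:00, 13:30–13:45, 16:00–17:00.
Rania ∩ Dana ∩ Carlos ∩ Quinn: 10:15–11:30, 12:45–13:00.
Rania ∩ Dana ∩ Carlos ∩ Quinn ∩ Elena: 10:30–11:30, 12:45–13:00.
Windows ≥ 15 min: 10:30–11:30, 12:45–13:00.
Latest start in the last window 12:45–13:00 is 13:00 − 15 min = 12:45.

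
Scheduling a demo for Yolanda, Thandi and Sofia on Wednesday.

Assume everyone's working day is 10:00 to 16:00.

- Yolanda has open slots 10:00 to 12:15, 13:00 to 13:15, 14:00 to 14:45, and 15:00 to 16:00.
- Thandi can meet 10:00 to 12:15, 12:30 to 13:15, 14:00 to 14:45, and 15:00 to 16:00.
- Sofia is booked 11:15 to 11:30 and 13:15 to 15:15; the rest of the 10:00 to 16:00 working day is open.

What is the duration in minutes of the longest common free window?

Sofia free within 10:00–16:00: 10:00–11:15, 11:30–13:15, 15:15–16:00.
Yolanda ∩ Thandi: 10:00–12:15, 13:00–13:15, 14:00–14:45, 15:00–16:00.
Yolanda ∩ Thandi ∩ Sofia: 10:00–11:15, 11:30–12:15, 13:00–13:15, 15:15–16:00.
Common window lengths: 75, 45, 15, 45 min; longest is 75.

75 minutes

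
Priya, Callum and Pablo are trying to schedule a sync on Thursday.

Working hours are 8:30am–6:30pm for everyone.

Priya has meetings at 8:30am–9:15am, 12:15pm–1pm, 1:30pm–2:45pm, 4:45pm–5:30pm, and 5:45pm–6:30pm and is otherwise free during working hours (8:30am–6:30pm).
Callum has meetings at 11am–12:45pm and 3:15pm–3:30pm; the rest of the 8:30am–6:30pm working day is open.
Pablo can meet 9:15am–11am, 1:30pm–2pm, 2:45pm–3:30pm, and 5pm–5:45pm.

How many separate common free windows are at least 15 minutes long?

3

Priya free within 08:30–18:30: 09:15–12:15, 13:00–13:30, 14:45–16:45, 17:30–17:45.
Callum free within 08:30–18:30: 08:30–11:00, 12:45–15:15, 15:30–18:30.
Priya ∩ Callum: 09:15–11:00, 13:00–13:30, 14:45–15:15, 15:30–16:45, 17:30–17:45.
Priya ∩ Callum ∩ Pablo: 09:15–11:00, 14:45–15:15, 17:30–17:45.
Windows ≥ 15 min: 09:15–11:00, 14:45–15:15, 17:30–17:45.
That's 3 windows.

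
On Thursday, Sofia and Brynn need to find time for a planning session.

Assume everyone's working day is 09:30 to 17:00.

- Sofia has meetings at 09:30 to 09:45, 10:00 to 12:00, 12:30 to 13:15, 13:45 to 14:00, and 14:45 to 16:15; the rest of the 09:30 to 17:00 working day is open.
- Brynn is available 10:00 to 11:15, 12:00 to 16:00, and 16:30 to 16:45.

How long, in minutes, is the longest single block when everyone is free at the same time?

Sofia free within 09:30–17:00: 09:45–10:00, 12:00–12:30, 13:15–13:45, 14:00–14:45, 16:15–17:00.
Sofia ∩ Brynn: 12:00–12:30, 13:15–13:45, 14:00–14:45, 16:30–16:45.
Common window lengths: 30, 30, 45, 15 min; longest is 45.

45 minutes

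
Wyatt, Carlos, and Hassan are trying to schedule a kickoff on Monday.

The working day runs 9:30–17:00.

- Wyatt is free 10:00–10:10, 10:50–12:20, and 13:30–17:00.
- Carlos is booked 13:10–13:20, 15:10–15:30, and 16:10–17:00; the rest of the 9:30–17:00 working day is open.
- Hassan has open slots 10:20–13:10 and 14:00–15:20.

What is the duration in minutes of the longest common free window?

90 minutes

Carlos free within 09:30–17:00: 09:30–13:10, 13:20–15:10, 15:30–16:10.
Wyatt ∩ Carlos: 10:00–10:10, 10:50–12:20, 13:30–15:10, 15:30–16:10.
Wyatt ∩ Carlos ∩ Hassan: 10:50–12:20, 14:00–15:10.
Common window lengths: 90, 70 min; longest is 90.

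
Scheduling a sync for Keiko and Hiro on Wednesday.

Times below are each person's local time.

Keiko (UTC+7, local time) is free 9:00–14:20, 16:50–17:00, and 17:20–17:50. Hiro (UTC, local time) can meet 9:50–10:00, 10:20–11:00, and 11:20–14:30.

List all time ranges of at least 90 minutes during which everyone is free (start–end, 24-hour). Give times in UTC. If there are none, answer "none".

Keiko → UTC: 02:00–07:20, 09:50–10:00, 10:20–10:50.
Hiro → UTC: 09:50–10:00, 10:20–11:00, 11:20–14:30.
Keiko ∩ Hiro: 09:50–10:00, 10:20–10:50.
Windows ≥ 90 min: (none).

none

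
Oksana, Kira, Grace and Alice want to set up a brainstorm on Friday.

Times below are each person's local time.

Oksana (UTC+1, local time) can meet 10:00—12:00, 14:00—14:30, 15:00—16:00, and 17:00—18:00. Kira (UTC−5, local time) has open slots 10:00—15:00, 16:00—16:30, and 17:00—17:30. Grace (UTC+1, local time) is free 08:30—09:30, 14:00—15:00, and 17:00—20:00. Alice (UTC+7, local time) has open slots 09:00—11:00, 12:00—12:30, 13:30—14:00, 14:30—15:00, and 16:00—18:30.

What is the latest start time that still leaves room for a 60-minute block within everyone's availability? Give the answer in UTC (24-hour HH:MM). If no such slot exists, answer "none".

Oksana → UTC: 09:00–11:00, 13:00–13:30, 14:00–15:00, 16:00–17:00.
Kira → UTC: 15:00–20:00, 21:00–21:30, 22:00–22:30.
Grace → UTC: 07:30–08:30, 13:00–14:00, 16:00–19:00.
Alice → UTC: 02:00–04:00, 05:00–05:30, 06:30–07:00, 07:30–08:00, 09:00–11:30.
Oksana ∩ Kira: 16:00–17:00.
Oksana ∩ Kira ∩ Grace: 16:00–17:00.
Oksana ∩ Kira ∩ Grace ∩ Alice: (none).
Windows ≥ 60 min: (none).

none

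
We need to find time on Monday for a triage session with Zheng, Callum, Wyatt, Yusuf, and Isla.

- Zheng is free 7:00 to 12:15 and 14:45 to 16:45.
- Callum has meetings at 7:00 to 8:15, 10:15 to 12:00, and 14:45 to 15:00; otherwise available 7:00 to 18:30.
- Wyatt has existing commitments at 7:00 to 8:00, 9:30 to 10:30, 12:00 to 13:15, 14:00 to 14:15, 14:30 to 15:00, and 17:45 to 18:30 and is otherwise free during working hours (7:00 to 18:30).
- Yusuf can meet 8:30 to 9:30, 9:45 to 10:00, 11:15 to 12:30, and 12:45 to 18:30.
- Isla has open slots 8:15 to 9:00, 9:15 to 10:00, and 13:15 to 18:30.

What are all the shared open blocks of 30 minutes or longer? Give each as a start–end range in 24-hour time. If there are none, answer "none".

Callum free within 07:00–18:30: 08:15–10:15, 12:00–14:45, 15:00–18:30.
Wyatt free within 07:00–18:30: 08:00–09:30, 10:30–12:00, 13:15–14:00, 14:15–14:30, 15:00–17:45.
Zheng ∩ Callum: 08:15–10:15, 12:00–12:15, 15:00–16:45.
Zheng ∩ Callum ∩ Wyatt: 08:15–09:30, 15:00–16:45.
Zheng ∩ Callum ∩ Wyatt ∩ Yusuf: 08:30–09:30, 15:00–16:45.
Zheng ∩ Callum ∩ Wyatt ∩ Yusuf ∩ Isla: 08:30–09:00, 09:15–09:30, 15:00–16:45.
Windows ≥ 30 min: 08:30–09:00, 15:00–16:45.

08:30–09:00, 15:00–16:45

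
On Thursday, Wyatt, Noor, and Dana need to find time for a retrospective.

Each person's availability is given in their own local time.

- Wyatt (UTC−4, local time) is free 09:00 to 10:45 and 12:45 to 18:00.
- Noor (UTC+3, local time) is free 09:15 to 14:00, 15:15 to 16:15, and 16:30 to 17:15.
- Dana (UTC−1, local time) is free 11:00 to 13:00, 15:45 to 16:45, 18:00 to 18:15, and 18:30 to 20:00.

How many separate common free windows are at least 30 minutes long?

Wyatt → UTC: 13:00–14:45, 16:45–22:00.
Noor → UTC: 06:15–11:00, 12:15–13:15, 13:30–14:15.
Dana → UTC: 12:00–14:00, 16:45–17:45, 19:00–19:15, 19:30–21:00.
Wyatt ∩ Noor: 13:00–13:15, 13:30–14:15.
Wyatt ∩ Noor ∩ Dana: 13:00–13:15, 13:30–14:00.
Windows ≥ 30 min: 13:30–14:00.
That's 1 window.

1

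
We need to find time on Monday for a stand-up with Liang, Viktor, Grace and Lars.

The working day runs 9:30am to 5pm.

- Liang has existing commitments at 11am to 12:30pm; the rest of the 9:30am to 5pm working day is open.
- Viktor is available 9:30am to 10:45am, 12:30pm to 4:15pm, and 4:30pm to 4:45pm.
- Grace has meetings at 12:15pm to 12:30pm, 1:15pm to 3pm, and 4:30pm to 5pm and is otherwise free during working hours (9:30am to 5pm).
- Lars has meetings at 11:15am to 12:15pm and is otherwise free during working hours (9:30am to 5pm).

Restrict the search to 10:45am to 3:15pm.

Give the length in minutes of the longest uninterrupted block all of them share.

Liang free within 09:30–17:00: 09:30–11:00, 12:30–17:00.
Grace free within 09:30–17:00: 09:30–12:15, 12:30–13:15, 15:00–16:30.
Lars free within 09:30–17:00: 09:30–11:15, 12:15–17:00.
Liang ∩ Viktor: 09:30–10:45, 12:30–16:15, 16:30–16:45.
Liang ∩ Viktor ∩ Grace: 09:30–10:45, 12:30–13:15, 15:00–16:15.
Liang ∩ Viktor ∩ Grace ∩ Lars: 09:30–10:45, 12:30–13:15, 15:00–16:15.
Restricted to 10:45–15:15: 12:30–13:15, 15:00–15:15.
Common window lengths: 45, 15 min; longest is 45.

45 minutes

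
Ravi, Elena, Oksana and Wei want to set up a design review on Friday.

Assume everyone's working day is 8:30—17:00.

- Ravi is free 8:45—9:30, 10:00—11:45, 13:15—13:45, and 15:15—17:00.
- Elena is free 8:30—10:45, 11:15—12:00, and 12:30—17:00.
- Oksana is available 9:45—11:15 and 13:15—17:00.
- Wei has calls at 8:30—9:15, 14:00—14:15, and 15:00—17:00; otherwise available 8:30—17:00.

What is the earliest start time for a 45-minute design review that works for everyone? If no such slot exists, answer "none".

10:00

Wei free within 08:30–17:00: 09:15–14:00, 14:15–15:00.
Ravi ∩ Elena: 08:45–09:30, 10:00–10:45, 11:15–11:45, 13:15–13:45, 15:15–17:00.
Ravi ∩ Elena ∩ Oksana: 10:00–10:45, 13:15–13:45, 15:15–17:00.
Ravi ∩ Elena ∩ Oksana ∩ Wei: 10:00–10:45, 13:15–13:45.
Windows ≥ 45 min: 10:00–10:45.
Earliest such window starts at 10:00.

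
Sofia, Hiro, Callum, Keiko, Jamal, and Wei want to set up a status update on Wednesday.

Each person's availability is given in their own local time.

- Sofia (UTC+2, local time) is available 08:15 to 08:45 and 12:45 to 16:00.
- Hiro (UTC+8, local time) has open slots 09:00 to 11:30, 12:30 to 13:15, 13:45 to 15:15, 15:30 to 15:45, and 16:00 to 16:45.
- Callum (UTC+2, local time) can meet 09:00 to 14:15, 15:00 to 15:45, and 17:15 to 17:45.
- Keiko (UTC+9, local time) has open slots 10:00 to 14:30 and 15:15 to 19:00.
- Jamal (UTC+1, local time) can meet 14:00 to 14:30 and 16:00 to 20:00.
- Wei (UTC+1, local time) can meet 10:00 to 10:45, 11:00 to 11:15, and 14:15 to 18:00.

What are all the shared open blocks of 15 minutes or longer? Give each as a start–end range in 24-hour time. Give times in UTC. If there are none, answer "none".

Sofia → UTC: 06:15–06:45, 10:45–14:00.
Hiro → UTC: 01:00–03:30, 04:30–05:15, 05:45–07:15, 07:30–07:45, 08:00–08:45.
Callum → UTC: 07:00–12:15, 13:00–13:45, 15:15–15:45.
Keiko → UTC: 01:00–05:30, 06:15–10:00.
Jamal → UTC: 13:00–13:30, 15:00–19:00.
Wei → UTC: 09:00–09:45, 10:00–10:15, 13:15–17:00.
Sofia ∩ Hiro: 06:15–06:45.
Sofia ∩ Hiro ∩ Callum: (none).
Sofia ∩ Hiro ∩ Callum ∩ Keiko: (none).
Sofia ∩ Hiro ∩ Callum ∩ Keiko ∩ Jamal: (none).
Sofia ∩ Hiro ∩ Callum ∩ Keiko ∩ Jamal ∩ Wei: (none).
Windows ≥ 15 min: (none).

none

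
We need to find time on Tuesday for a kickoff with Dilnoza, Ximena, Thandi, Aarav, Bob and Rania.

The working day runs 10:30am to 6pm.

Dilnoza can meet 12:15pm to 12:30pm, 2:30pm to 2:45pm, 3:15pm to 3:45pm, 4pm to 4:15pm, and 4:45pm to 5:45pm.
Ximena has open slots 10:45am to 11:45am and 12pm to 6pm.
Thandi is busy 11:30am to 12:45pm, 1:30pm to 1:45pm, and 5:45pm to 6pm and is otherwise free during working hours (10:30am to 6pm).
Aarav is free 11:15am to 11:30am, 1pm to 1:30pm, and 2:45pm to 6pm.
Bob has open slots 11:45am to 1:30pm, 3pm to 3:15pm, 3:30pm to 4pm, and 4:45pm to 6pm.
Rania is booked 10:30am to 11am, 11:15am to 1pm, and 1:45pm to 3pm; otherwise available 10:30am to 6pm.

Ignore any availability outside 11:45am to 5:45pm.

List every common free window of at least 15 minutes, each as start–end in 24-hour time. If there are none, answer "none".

Thandi free within 10:30–18:00: 10:30–11:30, 12:45–13:30, 13:45–17:45.
Rania free within 10:30–18:00: 11:00–11:15, 13:00–13:45, 15:00–18:00.
Dilnoza ∩ Ximena: 12:15–12:30, 14:30–14:45, 15:15–15:45, 16:00–16:15, 16:45–17:45.
Dilnoza ∩ Ximena ∩ Thandi: 14:30–14:45, 15:15–15:45, 16:00–16:15, 16:45–17:45.
Dilnoza ∩ Ximena ∩ Thandi ∩ Aarav: 15:15–15:45, 16:00–16:15, 16:45–17:45.
Dilnoza ∩ Ximena ∩ Thandi ∩ Aarav ∩ Bob: 15:30–15:45, 16:45–17:45.
Dilnoza ∩ Ximena ∩ Thandi ∩ Aarav ∩ Bob ∩ Rania: 15:30–15:45, 16:45–17:45.
Restricted to 11:45–17:45: 15:30–15:45, 16:45–17:45.
Windows ≥ 15 min: 15:30–15:45, 16:45–17:45.

15:30–15:45, 16:45–17:45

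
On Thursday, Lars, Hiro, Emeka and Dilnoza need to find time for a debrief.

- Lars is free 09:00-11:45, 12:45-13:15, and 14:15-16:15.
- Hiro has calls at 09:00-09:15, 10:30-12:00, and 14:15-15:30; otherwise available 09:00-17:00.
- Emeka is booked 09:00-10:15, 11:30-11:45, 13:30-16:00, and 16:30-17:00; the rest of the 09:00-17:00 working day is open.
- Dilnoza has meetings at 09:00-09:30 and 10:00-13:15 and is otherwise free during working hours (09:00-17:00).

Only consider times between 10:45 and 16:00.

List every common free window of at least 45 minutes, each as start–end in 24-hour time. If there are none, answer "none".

Hiro free within 09:00–17:00: 09:15–10:30, 12:00–14:15, 15:30–17:00.
Emeka free within 09:00–17:00: 10:15–11:30, 11:45–13:30, 16:00–16:30.
Dilnoza free within 09:00–17:00: 09:30–10:00, 13:15–17:00.
Lars ∩ Hiro: 09:15–10:30, 12:45–13:15, 15:30–16:15.
Lars ∩ Hiro ∩ Emeka: 10:15–10:30, 12:45–13:15, 16:00–16:15.
Lars ∩ Hiro ∩ Emeka ∩ Dilnoza: 16:00–16:15.
Restricted to 10:45–16:00: (none).
Windows ≥ 45 min: (none).

none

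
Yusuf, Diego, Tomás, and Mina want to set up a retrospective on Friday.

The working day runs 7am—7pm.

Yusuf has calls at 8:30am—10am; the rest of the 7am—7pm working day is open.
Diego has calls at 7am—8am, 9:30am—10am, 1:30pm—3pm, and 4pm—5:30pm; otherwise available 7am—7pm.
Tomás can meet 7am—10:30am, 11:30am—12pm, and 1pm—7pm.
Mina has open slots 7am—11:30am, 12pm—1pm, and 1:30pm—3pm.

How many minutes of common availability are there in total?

60 minutes

Yusuf free within 07:00–19:00: 07:00–08:30, 10:00–19:00.
Diego free within 07:00–19:00: 08:00–09:30, 10:00–13:30, 15:00–16:00, 17:30–19:00.
Yusuf ∩ Diego: 08:00–08:30, 10:00–13:30, 15:00–16:00, 17:30–19:00.
Yusuf ∩ Diego ∩ Tomás: 08:00–08:30, 10:00–10:30, 11:30–12:00, 13:00–13:30, 15:00–16:00, 17:30–19:00.
Yusuf ∩ Diego ∩ Tomás ∩ Mina: 08:00–08:30, 10:00–10:30.
Total common minutes: 30 + 30 = 60.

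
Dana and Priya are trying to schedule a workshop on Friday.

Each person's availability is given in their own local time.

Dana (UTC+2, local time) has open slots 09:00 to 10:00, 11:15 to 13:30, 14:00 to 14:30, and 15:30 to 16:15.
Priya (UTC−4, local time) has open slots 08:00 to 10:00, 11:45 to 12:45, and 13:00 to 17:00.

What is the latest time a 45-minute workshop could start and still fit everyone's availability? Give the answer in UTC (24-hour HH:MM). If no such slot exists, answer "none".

none

Dana → UTC: 07:00–08:00, 09:15–11:30, 12:00–12:30, 13:30–14:15.
Priya → UTC: 12:00–14:00, 15:45–16:45, 17:00–21:00.
Dana ∩ Priya: 12:00–12:30, 13:30–14:00.
Windows ≥ 45 min: (none).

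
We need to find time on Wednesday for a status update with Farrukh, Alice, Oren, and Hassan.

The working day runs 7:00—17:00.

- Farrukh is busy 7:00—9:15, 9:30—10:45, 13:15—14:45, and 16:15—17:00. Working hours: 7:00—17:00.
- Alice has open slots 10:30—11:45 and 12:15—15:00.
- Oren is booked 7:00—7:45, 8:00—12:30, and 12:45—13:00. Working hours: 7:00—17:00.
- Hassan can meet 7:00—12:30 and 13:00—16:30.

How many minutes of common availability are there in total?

30 minutes

Farrukh free within 07:00–17:00: 09:15–09:30, 10:45–13:15, 14:45–16:15.
Oren free within 07:00–17:00: 07:45–08:00, 12:30–12:45, 13:00–17:00.
Farrukh ∩ Alice: 10:45–11:45, 12:15–13:15, 14:45–15:00.
Farrukh ∩ Alice ∩ Oren: 12:30–12:45, 13:00–13:15, 14:45–15:00.
Farrukh ∩ Alice ∩ Oren ∩ Hassan: 13:00–13:15, 14:45–15:00.
Total common minutes: 15 + 15 = 30.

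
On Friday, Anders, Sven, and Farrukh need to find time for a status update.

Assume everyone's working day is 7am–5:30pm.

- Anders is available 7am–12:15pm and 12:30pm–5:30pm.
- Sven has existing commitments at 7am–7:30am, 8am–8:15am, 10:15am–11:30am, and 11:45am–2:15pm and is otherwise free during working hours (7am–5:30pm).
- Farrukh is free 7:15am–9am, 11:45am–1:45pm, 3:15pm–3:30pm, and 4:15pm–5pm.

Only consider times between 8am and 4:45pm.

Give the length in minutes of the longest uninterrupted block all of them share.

45 minutes

Sven free within 07:00–17:30: 07:30–08:00, 08:15–10:15, 11:30–11:45, 14:15–17:30.
Anders ∩ Sven: 07:30–08:00, 08:15–10:15, 11:30–11:45, 14:15–17:30.
Anders ∩ Sven ∩ Farrukh: 07:30–08:00, 08:15–09:00, 15:15–15:30, 16:15–17:00.
Restricted to 08:00–16:45: 08:15–09:00, 15:15–15:30, 16:15–16:45.
Common window lengths: 45, 15, 30 min; longest is 45.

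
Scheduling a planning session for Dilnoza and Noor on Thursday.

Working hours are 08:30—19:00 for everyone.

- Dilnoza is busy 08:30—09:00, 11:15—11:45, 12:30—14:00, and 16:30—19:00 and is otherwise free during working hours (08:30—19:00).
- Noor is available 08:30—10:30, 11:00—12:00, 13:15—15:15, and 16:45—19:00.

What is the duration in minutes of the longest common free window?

Dilnoza free within 08:30–19:00: 09:00–11:15, 11:45–12:30, 14:00–16:30.
Dilnoza ∩ Noor: 09:00–10:30, 11:00–11:15, 11:45–12:00, 14:00–15:15.
Common window lengths: 90, 15, 15, 75 min; longest is 90.

90 minutes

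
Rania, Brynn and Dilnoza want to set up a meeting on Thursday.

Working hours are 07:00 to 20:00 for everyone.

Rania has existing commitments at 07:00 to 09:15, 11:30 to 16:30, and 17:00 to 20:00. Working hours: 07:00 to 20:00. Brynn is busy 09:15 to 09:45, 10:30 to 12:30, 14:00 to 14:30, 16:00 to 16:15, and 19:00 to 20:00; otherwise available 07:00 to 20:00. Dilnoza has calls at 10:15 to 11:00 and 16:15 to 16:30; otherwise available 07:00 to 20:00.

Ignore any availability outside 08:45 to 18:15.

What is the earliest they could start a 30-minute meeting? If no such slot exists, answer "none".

09:45

Rania free within 07:00–20:00: 09:15–11:30, 16:30–17:00.
Brynn free within 07:00–20:00: 07:00–09:15, 09:45–10:30, 12:30–14:00, 14:30–16:00, 16:15–19:00.
Dilnoza free within 07:00–20:00: 07:00–10:15, 11:00–16:15, 16:30–20:00.
Rania ∩ Brynn: 09:45–10:30, 16:30–17:00.
Rania ∩ Brynn ∩ Dilnoza: 09:45–10:15, 16:30–17:00.
Restricted to 08:45–18:15: 09:45–10:15, 16:30–17:00.
Windows ≥ 30 min: 09:45–10:15, 16:30–17:00.
Earliest such window starts at 09:45.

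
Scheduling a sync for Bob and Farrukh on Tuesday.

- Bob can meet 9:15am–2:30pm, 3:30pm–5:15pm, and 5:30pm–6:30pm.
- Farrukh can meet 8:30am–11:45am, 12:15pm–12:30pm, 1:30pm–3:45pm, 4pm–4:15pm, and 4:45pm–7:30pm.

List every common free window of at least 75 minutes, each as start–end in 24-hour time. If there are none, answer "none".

09:15–11:45

Bob ∩ Farrukh: 09:15–11:45, 12:15–12:30, 13:30–14:30, 15:30–15:45, 16:00–16:15, 16:45–17:15, 17:30–18:30.
Windows ≥ 75 min: 09:15–11:45.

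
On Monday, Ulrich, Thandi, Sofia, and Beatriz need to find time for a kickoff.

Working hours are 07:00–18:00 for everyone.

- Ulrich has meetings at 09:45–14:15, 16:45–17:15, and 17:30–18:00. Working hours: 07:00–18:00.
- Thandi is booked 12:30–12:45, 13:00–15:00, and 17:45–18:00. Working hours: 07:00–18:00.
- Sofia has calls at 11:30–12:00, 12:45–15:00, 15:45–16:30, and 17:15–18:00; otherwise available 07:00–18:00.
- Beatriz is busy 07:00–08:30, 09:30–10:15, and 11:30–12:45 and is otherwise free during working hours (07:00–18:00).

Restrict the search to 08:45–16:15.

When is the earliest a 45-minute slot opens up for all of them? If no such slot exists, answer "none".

08:45

Ulrich free within 07:00–18:00: 07:00–09:45, 14:15–16:45, 17:15–17:30.
Thandi free within 07:00–18:00: 07:00–12:30, 12:45–13:00, 15:00–17:45.
Sofia free within 07:00–18:00: 07:00–11:30, 12:00–12:45, 15:00–15:45, 16:30–17:15.
Beatriz free within 07:00–18:00: 08:30–09:30, 10:15–11:30, 12:45–18:00.
Ulrich ∩ Thandi: 07:00–09:45, 15:00–16:45, 17:15–17:30.
Ulrich ∩ Thandi ∩ Sofia: 07:00–09:45, 15:00–15:45, 16:30–16:45.
Ulrich ∩ Thandi ∩ Sofia ∩ Beatriz: 08:30–09:30, 15:00–15:45, 16:30–16:45.
Restricted to 08:45–16:15: 08:45–09:30, 15:00–15:45.
Windows ≥ 45 min: 08:45–09:30, 15:00–15:45.
Earliest such window starts at 08:45.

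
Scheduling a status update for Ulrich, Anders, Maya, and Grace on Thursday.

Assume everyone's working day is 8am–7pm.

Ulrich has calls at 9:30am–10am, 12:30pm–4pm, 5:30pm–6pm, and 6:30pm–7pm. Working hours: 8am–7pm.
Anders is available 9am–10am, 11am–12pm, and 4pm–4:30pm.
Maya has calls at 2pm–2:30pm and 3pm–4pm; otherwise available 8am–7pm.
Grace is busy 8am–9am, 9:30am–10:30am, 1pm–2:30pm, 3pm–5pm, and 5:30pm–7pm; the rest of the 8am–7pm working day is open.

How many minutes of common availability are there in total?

Ulrich free within 08:00–19:00: 08:00–09:30, 10:00–12:30, 16:00–17:30, 18:00–18:30.
Maya free within 08:00–19:00: 08:00–14:00, 14:30–15:00, 16:00–19:00.
Grace free within 08:00–19:00: 09:00–09:30, 10:30–13:00, 14:30–15:00, 17:00–17:30.
Ulrich ∩ Anders: 09:00–09:30, 11:00–12:00, 16:00–16:30.
Ulrich ∩ Anders ∩ Maya: 09:00–09:30, 11:00–12:00, 16:00–16:30.
Ulrich ∩ Anders ∩ Maya ∩ Grace: 09:00–09:30, 11:00–12:00.
Total common minutes: 30 + 60 = 90.

90 minutes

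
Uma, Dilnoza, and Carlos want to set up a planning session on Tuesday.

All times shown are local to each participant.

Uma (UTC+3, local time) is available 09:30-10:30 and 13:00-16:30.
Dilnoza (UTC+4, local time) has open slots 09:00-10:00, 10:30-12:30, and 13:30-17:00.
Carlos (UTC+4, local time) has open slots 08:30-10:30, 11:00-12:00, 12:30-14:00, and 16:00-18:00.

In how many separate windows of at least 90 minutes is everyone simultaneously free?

0

Uma → UTC: 06:30–07:30, 10:00–13:30.
Dilnoza → UTC: 05:00–06:00, 06:30–08:30, 09:30–13:00.
Carlos → UTC: 04:30–06:30, 07:00–08:00, 08:30–10:00, 12:00–14:00.
Uma ∩ Dilnoza: 06:30–07:30, 10:00–13:00.
Uma ∩ Dilnoza ∩ Carlos: 07:00–07:30, 12:00–13:00.
Windows ≥ 90 min: (none).
That's 0 windows.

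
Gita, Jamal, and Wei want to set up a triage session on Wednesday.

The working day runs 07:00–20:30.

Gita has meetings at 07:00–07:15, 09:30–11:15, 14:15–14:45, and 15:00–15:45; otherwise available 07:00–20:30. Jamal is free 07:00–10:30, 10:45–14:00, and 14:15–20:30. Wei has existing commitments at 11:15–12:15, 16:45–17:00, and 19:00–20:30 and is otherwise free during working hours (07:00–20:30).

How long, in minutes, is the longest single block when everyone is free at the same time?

135 minutes

Gita free within 07:00–20:30: 07:15–09:30, 11:15–14:15, 14:45–15:00, 15:45–20:30.
Wei free within 07:00–20:30: 07:00–11:15, 12:15–16:45, 17:00–19:00.
Gita ∩ Jamal: 07:15–09:30, 11:15–14:00, 14:45–15:00, 15:45–20:30.
Gita ∩ Jamal ∩ Wei: 07:15–09:30, 12:15–14:00, 14:45–15:00, 15:45–16:45, 17:00–19:00.
Common window lengths: 135, 105, 15, 60, 120 min; longest is 135.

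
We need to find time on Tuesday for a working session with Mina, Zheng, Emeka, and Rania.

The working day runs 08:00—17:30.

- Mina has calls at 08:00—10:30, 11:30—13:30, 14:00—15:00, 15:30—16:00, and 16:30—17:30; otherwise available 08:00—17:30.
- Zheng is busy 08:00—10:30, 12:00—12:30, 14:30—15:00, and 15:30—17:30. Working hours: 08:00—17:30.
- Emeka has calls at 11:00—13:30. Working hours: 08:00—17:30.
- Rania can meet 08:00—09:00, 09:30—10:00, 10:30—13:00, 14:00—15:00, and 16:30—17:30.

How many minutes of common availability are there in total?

Mina free within 08:00–17:30: 10:30–11:30, 13:30–14:00, 15:00–15:30, 16:00–16:30.
Zheng free within 08:00–17:30: 10:30–12:00, 12:30–14:30, 15:00–15:30.
Emeka free within 08:00–17:30: 08:00–11:00, 13:30–17:30.
Mina ∩ Zheng: 10:30–11:30, 13:30–14:00, 15:00–15:30.
Mina ∩ Zheng ∩ Emeka: 10:30–11:00, 13:30–14:00, 15:00–15:30.
Mina ∩ Zheng ∩ Emeka ∩ Rania: 10:30–11:00.
Total common minutes: 30.

30 minutes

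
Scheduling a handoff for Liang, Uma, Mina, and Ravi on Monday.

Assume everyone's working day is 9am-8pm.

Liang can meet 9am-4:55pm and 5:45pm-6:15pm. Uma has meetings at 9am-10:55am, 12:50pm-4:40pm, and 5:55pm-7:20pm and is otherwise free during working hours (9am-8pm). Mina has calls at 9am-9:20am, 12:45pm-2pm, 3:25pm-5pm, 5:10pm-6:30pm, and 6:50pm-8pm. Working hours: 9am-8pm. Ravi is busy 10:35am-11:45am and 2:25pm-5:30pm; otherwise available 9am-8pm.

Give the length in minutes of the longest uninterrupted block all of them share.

Uma free within 09:00–20:00: 10:55–12:50, 16:40–17:55, 19:20–20:00.
Mina free within 09:00–20:00: 09:20–12:45, 14:00–15:25, 17:00–17:10, 18:30–18:50.
Ravi free within 09:00–20:00: 09:00–10:35, 11:45–14:25, 17:30–20:00.
Liang ∩ Uma: 10:55–12:50, 16:40–16:55, 17:45–17:55.
Liang ∩ Uma ∩ Mina: 10:55–12:45.
Liang ∩ Uma ∩ Mina ∩ Ravi: 11:45–12:45.
Single common window of 60 minutes.

60 minutes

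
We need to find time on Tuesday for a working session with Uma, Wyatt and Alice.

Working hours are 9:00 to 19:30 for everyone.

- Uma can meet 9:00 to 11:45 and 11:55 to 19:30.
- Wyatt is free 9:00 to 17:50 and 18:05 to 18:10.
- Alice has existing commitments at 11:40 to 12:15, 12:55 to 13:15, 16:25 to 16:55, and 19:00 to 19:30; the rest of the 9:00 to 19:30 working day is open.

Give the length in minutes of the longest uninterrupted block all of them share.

Alice free within 09:00–19:30: 09:00–11:40, 12:15–12:55, 13:15–16:25, 16:55–19:00.
Uma ∩ Wyatt: 09:00–11:45, 11:55–17:50, 18:05–18:10.
Uma ∩ Wyatt ∩ Alice: 09:00–11:40, 12:15–12:55, 13:15–16:25, 16:55–17:50, 18:05–18:10.
Common window lengths: 160, 40, 190, 55, 5 min; longest is 190.

190 minutes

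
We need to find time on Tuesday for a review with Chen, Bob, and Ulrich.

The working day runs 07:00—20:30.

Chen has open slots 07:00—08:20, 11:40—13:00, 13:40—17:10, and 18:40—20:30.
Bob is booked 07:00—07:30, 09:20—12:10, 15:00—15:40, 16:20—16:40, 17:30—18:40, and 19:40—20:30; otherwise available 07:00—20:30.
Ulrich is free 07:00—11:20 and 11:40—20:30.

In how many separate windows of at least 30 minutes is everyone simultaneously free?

Bob free within 07:00–20:30: 07:30–09:20, 12:10–15:00, 15:40–16:20, 16:40–17:30, 18:40–19:40.
Chen ∩ Bob: 07:30–08:20, 12:10–13:00, 13:40–15:00, 15:40–16:20, 16:40–17:10, 18:40–19:40.
Chen ∩ Bob ∩ Ulrich: 07:30–08:20, 12:10–13:00, 13:40–15:00, 15:40–16:20, 16:40–17:10, 18:40–19:40.
Windows ≥ 30 min: 07:30–08:20, 12:10–13:00, 13:40–15:00, 15:40–16:20, 16:40–17:10, 18:40–19:40.
That's 6 windows.

6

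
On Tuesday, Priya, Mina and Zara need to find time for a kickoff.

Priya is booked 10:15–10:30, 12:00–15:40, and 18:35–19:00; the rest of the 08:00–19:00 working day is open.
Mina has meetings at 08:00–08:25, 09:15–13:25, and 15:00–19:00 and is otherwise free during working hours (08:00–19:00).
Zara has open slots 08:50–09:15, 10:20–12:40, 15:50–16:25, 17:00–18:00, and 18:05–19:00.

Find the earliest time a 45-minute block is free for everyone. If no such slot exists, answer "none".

none

Priya free within 08:00–19:00: 08:00–10:15, 10:30–12:00, 15:40–18:35.
Mina free within 08:00–19:00: 08:25–09:15, 13:25–15:00.
Priya ∩ Mina: 08:25–09:15.
Priya ∩ Mina ∩ Zara: 08:50–09:15.
Windows ≥ 45 min: (none).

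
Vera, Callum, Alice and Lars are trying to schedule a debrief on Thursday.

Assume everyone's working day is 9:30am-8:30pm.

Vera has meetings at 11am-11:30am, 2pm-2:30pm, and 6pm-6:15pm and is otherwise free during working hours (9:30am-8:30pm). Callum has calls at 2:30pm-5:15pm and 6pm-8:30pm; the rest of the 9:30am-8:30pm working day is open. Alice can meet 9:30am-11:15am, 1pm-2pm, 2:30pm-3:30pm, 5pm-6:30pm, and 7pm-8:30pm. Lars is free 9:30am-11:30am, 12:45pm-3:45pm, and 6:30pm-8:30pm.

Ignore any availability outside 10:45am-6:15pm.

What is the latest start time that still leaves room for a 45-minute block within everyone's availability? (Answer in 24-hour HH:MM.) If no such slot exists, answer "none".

13:15

Vera free within 09:30–20:30: 09:30–11:00, 11:30–14:00, 14:30–18:00, 18:15–20:30.
Callum free within 09:30–20:30: 09:30–14:30, 17:15–18:00.
Vera ∩ Callum: 09:30–11:00, 11:30–14:00, 17:15–18:00.
Vera ∩ Callum ∩ Alice: 09:30–11:00, 13:00–14:00, 17:15–18:00.
Vera ∩ Callum ∩ Alice ∩ Lars: 09:30–11:00, 13:00–14:00.
Restricted to 10:45–18:15: 10:45–11:00, 13:00–14:00.
Windows ≥ 45 min: 13:00–14:00.
Latest start in the last window 13:00–14:00 is 14:00 − 45 min = 13:15.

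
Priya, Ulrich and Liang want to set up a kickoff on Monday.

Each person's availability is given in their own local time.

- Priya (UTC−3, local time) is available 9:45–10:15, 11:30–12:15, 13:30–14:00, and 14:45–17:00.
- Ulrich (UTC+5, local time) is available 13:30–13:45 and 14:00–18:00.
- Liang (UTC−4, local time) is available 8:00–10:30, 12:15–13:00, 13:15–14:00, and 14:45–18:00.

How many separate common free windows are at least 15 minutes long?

1

Priya → UTC: 12:45–13:15, 14:30–15:15, 16:30–17:00, 17:45–20:00.
Ulrich → UTC: 08:30–08:45, 09:00–13:00.
Liang → UTC: 12:00–14:30, 16:15–17:00, 17:15–18:00, 18:45–22:00.
Priya ∩ Ulrich: 12:45–13:00.
Priya ∩ Ulrich ∩ Liang: 12:45–13:00.
Windows ≥ 15 min: 12:45–13:00.
That's 1 window.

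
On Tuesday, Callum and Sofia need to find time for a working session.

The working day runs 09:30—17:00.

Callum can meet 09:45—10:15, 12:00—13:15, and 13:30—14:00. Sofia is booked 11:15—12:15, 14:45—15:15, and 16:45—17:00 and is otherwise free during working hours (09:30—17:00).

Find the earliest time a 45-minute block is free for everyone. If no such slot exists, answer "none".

12:15

Sofia free within 09:30–17:00: 09:30–11:15, 12:15–14:45, 15:15–16:45.
Callum ∩ Sofia: 09:45–10:15, 12:15–13:15, 13:30–14:00.
Windows ≥ 45 min: 12:15–13:15.
Earliest such window starts at 12:15.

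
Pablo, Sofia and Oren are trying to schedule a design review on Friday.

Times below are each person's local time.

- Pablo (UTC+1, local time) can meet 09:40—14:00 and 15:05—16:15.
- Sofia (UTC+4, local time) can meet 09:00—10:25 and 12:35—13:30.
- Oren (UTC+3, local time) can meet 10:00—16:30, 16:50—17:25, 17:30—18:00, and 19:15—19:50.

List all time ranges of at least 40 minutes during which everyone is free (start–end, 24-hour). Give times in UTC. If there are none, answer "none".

08:40–09:30

Pablo → UTC: 08:40–13:00, 14:05–15:15.
Sofia → UTC: 05:00–06:25, 08:35–09:30.
Oren → UTC: 07:00–13:30, 13:50–14:25, 14:30–15:00, 16:15–16:50.
Pablo ∩ Sofia: 08:40–09:30.
Pablo ∩ Sofia ∩ Oren: 08:40–09:30.
Windows ≥ 40 min: 08:40–09:30.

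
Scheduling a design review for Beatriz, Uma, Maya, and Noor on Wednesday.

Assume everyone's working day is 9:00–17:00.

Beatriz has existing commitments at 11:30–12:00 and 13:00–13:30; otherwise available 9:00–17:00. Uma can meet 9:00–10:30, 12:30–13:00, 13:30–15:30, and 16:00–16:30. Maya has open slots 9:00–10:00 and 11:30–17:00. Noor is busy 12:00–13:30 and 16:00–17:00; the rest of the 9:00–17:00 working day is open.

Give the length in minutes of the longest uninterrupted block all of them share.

120 minutes

Beatriz free within 09:00–17:00: 09:00–11:30, 12:00–13:00, 13:30–17:00.
Noor free within 09:00–17:00: 09:00–12:00, 13:30–16:00.
Beatriz ∩ Uma: 09:00–10:30, 12:30–13:00, 13:30–15:30, 16:00–16:30.
Beatriz ∩ Uma ∩ Maya: 09:00–10:00, 12:30–13:00, 13:30–15:30, 16:00–16:30.
Beatriz ∩ Uma ∩ Maya ∩ Noor: 09:00–10:00, 13:30–15:30.
Common window lengths: 60, 120 min; longest is 120.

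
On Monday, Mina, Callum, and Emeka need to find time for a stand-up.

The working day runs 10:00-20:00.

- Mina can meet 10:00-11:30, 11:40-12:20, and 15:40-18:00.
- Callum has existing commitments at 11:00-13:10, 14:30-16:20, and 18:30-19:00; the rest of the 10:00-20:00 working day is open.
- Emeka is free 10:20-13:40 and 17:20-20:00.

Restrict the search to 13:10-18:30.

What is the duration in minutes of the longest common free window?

40 minutes

Callum free within 10:00–20:00: 10:00–11:00, 13:10–14:30, 16:20–18:30, 19:00–20:00.
Mina ∩ Callum: 10:00–11:00, 16:20–18:00.
Mina ∩ Callum ∩ Emeka: 10:20–11:00, 17:20–18:00.
Restricted to 13:10–18:30: 17:20–18:00.
Single common window of 40 minutes.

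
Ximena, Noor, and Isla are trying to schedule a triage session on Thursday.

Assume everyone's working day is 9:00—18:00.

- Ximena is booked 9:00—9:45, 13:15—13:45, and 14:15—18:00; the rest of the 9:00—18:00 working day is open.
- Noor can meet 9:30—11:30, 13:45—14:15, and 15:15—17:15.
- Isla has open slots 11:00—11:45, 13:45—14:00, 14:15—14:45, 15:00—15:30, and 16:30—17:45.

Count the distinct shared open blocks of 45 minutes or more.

0

Ximena free within 09:00–18:00: 09:45–13:15, 13:45–14:15.
Ximena ∩ Noor: 09:45–11:30, 13:45–14:15.
Ximena ∩ Noor ∩ Isla: 11:00–11:30, 13:45–14:00.
Windows ≥ 45 min: (none).
That's 0 windows.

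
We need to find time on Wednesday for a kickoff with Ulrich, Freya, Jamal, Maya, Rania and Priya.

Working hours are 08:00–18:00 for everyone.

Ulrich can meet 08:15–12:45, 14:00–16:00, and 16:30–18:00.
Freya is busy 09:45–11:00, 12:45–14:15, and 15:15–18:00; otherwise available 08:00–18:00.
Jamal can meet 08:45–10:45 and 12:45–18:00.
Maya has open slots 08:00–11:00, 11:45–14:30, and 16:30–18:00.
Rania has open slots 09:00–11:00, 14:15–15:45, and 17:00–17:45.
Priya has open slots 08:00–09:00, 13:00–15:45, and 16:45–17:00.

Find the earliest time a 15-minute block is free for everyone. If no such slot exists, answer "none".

14:15

Freya free within 08:00–18:00: 08:00–09:45, 11:00–12:45, 14:15–15:15.
Ulrich ∩ Freya: 08:15–09:45, 11:00–12:45, 14:15–15:15.
Ulrich ∩ Freya ∩ Jamal: 08:45–09:45, 14:15–15:15.
Ulrich ∩ Freya ∩ Jamal ∩ Maya: 08:45–09:45, 14:15–14:30.
Ulrich ∩ Freya ∩ Jamal ∩ Maya ∩ Rania: 09:00–09:45, 14:15–14:30.
Ulrich ∩ Freya ∩ Jamal ∩ Maya ∩ Rania ∩ Priya: 14:15–14:30.
Windows ≥ 15 min: 14:15–14:30.
Earliest such window starts at 14:15.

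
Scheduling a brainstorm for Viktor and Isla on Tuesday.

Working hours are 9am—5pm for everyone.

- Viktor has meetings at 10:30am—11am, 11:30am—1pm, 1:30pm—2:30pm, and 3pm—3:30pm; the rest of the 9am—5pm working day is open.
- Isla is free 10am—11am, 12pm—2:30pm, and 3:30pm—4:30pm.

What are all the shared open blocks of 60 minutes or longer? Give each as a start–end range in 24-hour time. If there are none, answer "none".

Viktor free within 09:00–17:00: 09:00–10:30, 11:00–11:30, 13:00–13:30, 14:30–15:00, 15:30–17:00.
Viktor ∩ Isla: 10:00–10:30, 13:00–13:30, 15:30–16:30.
Windows ≥ 60 min: 15:30–16:30.

15:30–16:30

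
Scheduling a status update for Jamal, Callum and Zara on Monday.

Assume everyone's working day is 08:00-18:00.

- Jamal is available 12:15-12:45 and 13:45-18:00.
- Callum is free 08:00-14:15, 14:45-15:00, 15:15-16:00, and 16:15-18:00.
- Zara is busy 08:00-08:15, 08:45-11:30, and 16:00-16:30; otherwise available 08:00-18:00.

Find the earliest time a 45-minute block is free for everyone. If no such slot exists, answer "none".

15:15

Zara free within 08:00–18:00: 08:15–08:45, 11:30–16:00, 16:30–18:00.
Jamal ∩ Callum: 12:15–12:45, 13:45–14:15, 14:45–15:00, 15:15–16:00, 16:15–18:00.
Jamal ∩ Callum ∩ Zara: 12:15–12:45, 13:45–14:15, 14:45–15:00, 15:15–16:00, 16:30–18:00.
Windows ≥ 45 min: 15:15–16:00, 16:30–18:00.
Earliest such window starts at 15:15.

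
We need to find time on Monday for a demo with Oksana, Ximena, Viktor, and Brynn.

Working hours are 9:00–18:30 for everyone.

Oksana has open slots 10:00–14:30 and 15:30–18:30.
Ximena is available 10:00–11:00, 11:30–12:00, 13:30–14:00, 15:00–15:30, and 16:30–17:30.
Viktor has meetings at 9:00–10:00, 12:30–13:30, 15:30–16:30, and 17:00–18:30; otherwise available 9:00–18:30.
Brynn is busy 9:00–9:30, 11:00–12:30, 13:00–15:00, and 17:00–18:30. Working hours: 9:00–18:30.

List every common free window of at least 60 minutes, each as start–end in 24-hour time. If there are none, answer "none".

Viktor free within 09:00–18:30: 10:00–12:30, 13:30–15:30, 16:30–17:00.
Brynn free within 09:00–18:30: 09:30–11:00, 12:30–13:00, 15:00–17:00.
Oksana ∩ Ximena: 10:00–11:00, 11:30–12:00, 13:30–14:00, 16:30–17:30.
Oksana ∩ Ximena ∩ Viktor: 10:00–11:00, 11:30–12:00, 13:30–14:00, 16:30–17:00.
Oksana ∩ Ximena ∩ Viktor ∩ Brynn: 10:00–11:00, 16:30–17:00.
Windows ≥ 60 min: 10:00–11:00.

10:00–11:00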